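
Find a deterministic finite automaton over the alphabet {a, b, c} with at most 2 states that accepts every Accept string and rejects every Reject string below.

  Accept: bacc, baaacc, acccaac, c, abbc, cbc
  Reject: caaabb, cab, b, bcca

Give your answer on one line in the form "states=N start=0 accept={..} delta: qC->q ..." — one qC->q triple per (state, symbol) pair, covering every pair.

State merging on the prefix tree: take the shortest (then alphabetical) example prefix whose next move is undefined and point that move at state 0, else 1, else 2, ...; a target is out if some Accept/Reject pair would then sit in one state with the same input left (inseparable). If every existing state is out, open a new one.
a: 0a undefined. 0a->0: ok.
b: 0b undefined. 0b->0: ok.
c: 0c undefined. 0c->0: no, bacc/caaabb meet in 0. Open state 1: 0c->1.
ca: 1a undefined. 1a->0: ok.
cb: 1b undefined. 1b->0: ok.
acc: 1c undefined. 1c->0: no, bacc/caaabb meet in 0. 1c->1: ok.
All examples now run through 2 states with every (state, symbol) defined. Accept strings end in {1}, Reject strings end in {0}; accept={1}.

states=2 start=0 accept={1} delta: 0a->0 0b->0 0c->1 1a->0 1b->0 1c->1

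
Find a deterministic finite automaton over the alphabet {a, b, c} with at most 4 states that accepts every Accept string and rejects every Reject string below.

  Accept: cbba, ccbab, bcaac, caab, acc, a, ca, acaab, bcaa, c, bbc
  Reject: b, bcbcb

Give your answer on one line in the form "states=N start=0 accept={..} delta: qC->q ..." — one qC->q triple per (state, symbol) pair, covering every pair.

states=3 start=0 accept={0,2} delta: 0a->0 0b->1 0c->2 1a->2 1b->0 1c->0 2a->2 2b->0 2c->0

Fold the examples into a partial DFA from state 0: repeatedly fix the first undefined (state, symbol) met by the shortest-then-alphabetical prefix, trying targets in increasing order and rejecting any under which an Accept and a Reject string meet in one state with the same remainder; add a state when all current targets are rejected. Accepting states are where Accept strings end.
a: 0a undefined. 0a->0: ok.
b: 0b undefined. 0b->0: no, a/b meet in 0. Open state 1: 0b->1.
c: 0c undefined. 0c->0: no, caab/b meet in 1. 0c->1: no, c/b meet in 1. Open state 2: 0c->2.
bb: 1b undefined. 1b->0: ok.
bc: 1c undefined. 1c->0: ok.
ca: 2a undefined. 2a->0: no, caab/b meet in 1. 2a->1: no, ca/b meet in 1. 2a->2: ok.
cb: 2b undefined. 2b->0: ok.
cc: 2c undefined. 2c->0: ok.
cbba: 1a undefined. 1a->0: no, ccbab/b meet in 1. 1a->1: no, cbba/b meet in 1. 1a->2: ok.
All examples now run through 3 states with every (state, symbol) defined. Accept strings end in {0,2}, Reject strings end in {1}; accept={0,2}.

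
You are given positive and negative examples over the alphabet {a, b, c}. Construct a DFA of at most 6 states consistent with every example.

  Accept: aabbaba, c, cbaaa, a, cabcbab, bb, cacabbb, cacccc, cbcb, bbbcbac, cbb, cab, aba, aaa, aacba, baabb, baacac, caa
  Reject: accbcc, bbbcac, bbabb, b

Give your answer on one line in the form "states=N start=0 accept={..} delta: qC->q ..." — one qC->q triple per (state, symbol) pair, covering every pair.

State merging on the prefix tree: take the shortest (then alphabetical) example prefix whose next move is undefined and point that move at state 0, else 1, else 2, ...; a target is out if some Accept/Reject pair would then sit in one state with the same input left (inseparable). If every existing state is out, open a new one.
a: 0a undefined. 0a->0: ok.
b: 0b undefined. 0b->0: no, aabbaba/bbabb meet in 0. Open state 1: 0b->1.
c: 0c undefined. 0c->0: no, cab/b meet in 1. 0c->1: no, c/b meet in 1. Open state 2: 0c->2.
ba: 1a undefined. 1a->0: ok.
bb: 1b undefined. 1b->0: no, aabbaba/bbabb meet in 0. 1b->1: no, bb/bbabb meet in 1. 1b->2: ok.
ca: 2a undefined. 2a->0: no, c/bbabb meet in 2. 2a->1: no, aabbaba/b meet in 1. 2a->2: no, cbb/bbabb meet in 2 with "bb" left. Open state 3: 2a->3.
cb: 2b undefined. 2b->0: no, cbb/b meet in 1. 2b->1: ok.
acc: 2c undefined. 2c->0: ok.
caa: 3a undefined. 3a->0: ok.
cab: 3b undefined. 3b->0: no, cabcbab/bbabb meet in 1. 3b->1: no, c/bbabb meet in 2. 3b->2: no, cabcbab/bbabb meet in 1. 3b->3: no, cab/bbabb meet in 3. Open state 4: 3b->4.
cac: 3c undefined. 3c->0: no, cacabbb/b meet in 1. 3c->1: no, cacabbb/b meet in 1. 3c->2: ok.
cbc: 1c undefined. 1c->0: no, c/accbcc meet in 2. 1c->1: no, c/bbbcac meet in 2. 1c->2: no, c/bbbcac meet in 2. 1c->3: no, c/accbcc meet in 2. 1c->4: no, cbcb/bbabb meet in 4 with "b" left. Open state 5: 1c->5.
cabc: 4c undefined. 4c->0: no, cabcbab/b meet in 1. 4c->1: ok.
cbcb: 5b undefined. 5b->0: ok.
bbabb: 4b undefined. 4b->0: no, cbaaa/bbabb meet in 0. 4b->1: ok.
bbbca: 5a undefined. 5a->0: no, c/bbbcac meet in 2. 5a->1: ok.
accbcc: 5c undefined. 5c->0: no, cbaaa/accbcc meet in 0. 5c->1: ok.
aabbaba: 4a undefined. 4a->0: ok.
All examples now run through 6 states with every (state, symbol) defined. Accept strings end in {0,2,4}, Reject strings end in {1,5}; accept={0,2,4}.

states=6 start=0 accept={0,2,4} delta: 0a->0 0b->1 0c->2 1a->0 1b->2 1c->5 2a->3 2b->1 2c->0 3a->0 3b->4 3c->2 4a->0 4b->1 4c->1 5a->1 5b->0 5c->1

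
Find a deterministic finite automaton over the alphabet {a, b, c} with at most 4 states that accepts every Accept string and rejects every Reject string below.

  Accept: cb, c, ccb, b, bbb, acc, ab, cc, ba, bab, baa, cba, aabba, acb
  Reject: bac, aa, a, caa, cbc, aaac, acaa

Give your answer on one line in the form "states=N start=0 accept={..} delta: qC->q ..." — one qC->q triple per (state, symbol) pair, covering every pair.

states=4 start=0 accept={0,2} delta: 0a->1 0b->2 0c->0 1a->1 1b->0 1c->3 2a->2 2b->0 2c->1 3a->0 3b->0 3c->0

Fold the examples into a partial DFA from state 0: repeatedly fix the first undefined (state, symbol) met by the shortest-then-alphabetical prefix, trying targets in increasing order and rejecting any under which an Accept and a Reject string meet in one state with the same remainder; add a state when all current targets are rejected. Accepting states are where Accept strings end.
a: 0a undefined. 0a->0: no, c/aaac meet in 0 with "c" left. Open state 1: 0a->1.
b: 0b undefined. 0b->0: no, ba/a meet in 1. 0b->1: no, b/a meet in 1. Open state 2: 0b->2.
c: 0c undefined. 0c->0: ok.
aa: 1a undefined. 1a->0: no, c/aa meet in 0. 1a->1: ok.
ab: 1b undefined. 1b->0: ok.
ac: 1c undefined. 1c->0: no, c/aaac meet in 0. 1c->1: no, acc/aa meet in 1. 1c->2: no, cb/aaac meet in 2. Open state 3: 1c->3.
ba: 2a undefined. 2a->0: no, c/bac meet in 0. 2a->1: no, ba/aa meet in 1. 2a->2: ok.
bb: 2b undefined. 2b->0: ok.
aca: 3a undefined. 3a->0: ok.
acb: 3b undefined. 3b->0: ok.
acc: 3c undefined. 3c->0: ok.
bac: 2c undefined. 2c->0: no, c/bac meet in 0. 2c->1: ok.
All examples now run through 4 states with every (state, symbol) defined. Accept strings end in {0,2}, Reject strings end in {1,3}; accept={0,2}.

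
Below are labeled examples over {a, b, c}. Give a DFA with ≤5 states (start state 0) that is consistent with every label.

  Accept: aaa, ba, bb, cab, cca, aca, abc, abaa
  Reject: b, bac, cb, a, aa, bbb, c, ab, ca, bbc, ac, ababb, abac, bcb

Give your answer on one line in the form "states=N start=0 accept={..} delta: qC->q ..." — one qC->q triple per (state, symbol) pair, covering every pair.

states=4 start=0 accept={0,3} delta: 0a->1 0b->2 0c->1 1a->2 1b->2 1c->2 2a->3 2b->0 2c->0 3a->0 3b->0 3c->1

State merging on the prefix tree: take the shortest (then alphabetical) example prefix whose next move is undefined and point that move at state 0, else 1, else 2, ...; a target is out if some Accept/Reject pair would then sit in one state with the same input left (inseparable). If every existing state is out, open a new one.
a: 0a undefined. 0a->0: no, aaa/a meet in 0. Open state 1: 0a->1.
b: 0b undefined. 0b->0: no, ba/a meet in 1. 0b->1: no, ba/aa meet in 1 with "a" left. Open state 2: 0b->2.
c: 0c undefined. 0c->0: no, cab/ab meet in 1 with "b" left. 0c->1: ok.
aa: 1a undefined. 1a->0: no, aaa/a meet in 1. 1a->1: no, aaa/a meet in 1. 1a->2: ok.
ab: 1b undefined. 1b->0: no, abc/a meet in 1. 1b->1: no, abc/ac meet in 1 with "c" left. 1b->2: ok.
ac: 1c undefined. 1c->0: no, cca/a meet in 1. 1c->1: no, cca/b meet in 2. 1c->2: ok.
ba: 2a undefined. 2a->0: no, bb/ababb meet in 2 with "b" left. 2a->1: no, aaa/a meet in 1. 2a->2: no, aaa/b meet in 2. Open state 3: 2a->3.
bb: 2b undefined. 2b->0: ok.
bc: 2c undefined. 2c->0: ok.
bac: 3c undefined. 3c->0: no, bb/bac meet in 0. 3c->1: ok.
abaa: 3a undefined. 3a->0: ok.
abab: 3b undefined. 3b->0: ok.
All examples now run through 4 states with every (state, symbol) defined. Accept strings end in {0,3}, Reject strings end in {1,2}; accept={0,3}.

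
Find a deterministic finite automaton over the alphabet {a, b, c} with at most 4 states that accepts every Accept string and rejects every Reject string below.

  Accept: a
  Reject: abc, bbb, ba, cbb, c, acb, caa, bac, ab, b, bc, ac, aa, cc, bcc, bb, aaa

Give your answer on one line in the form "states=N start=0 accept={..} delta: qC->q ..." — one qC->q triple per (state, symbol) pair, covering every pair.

State merging on the prefix tree: take the shortest (then alphabetical) example prefix whose next move is undefined and point that move at state 0, else 1, else 2, ...; a target is out if some Accept/Reject pair would then sit in one state with the same input left (inseparable). If every existing state is out, open a new one.
a: 0a undefined. 0a->0: no, a/aa meet in 0. Open state 1: 0a->1.
b: 0b undefined. 0b->0: no, a/ba meet in 1. 0b->1: no, a/b meet in 1. Open state 2: 0b->2.
c: 0c undefined. 0c->0: ok.
aa: 1a undefined. 1a->0: no, a/aaa meet in 1. 1a->1: no, a/caa meet in 1. 1a->2: ok.
ab: 1b undefined. 1b->0: ok.
ac: 1c undefined. 1c->0: ok.
ba: 2a undefined. 2a->0: ok.
bb: 2b undefined. 2b->0: ok.
bc: 2c undefined. 2c->0: ok.
All examples now run through 3 states with every (state, symbol) defined. Accept strings end in {1}, Reject strings end in {0,2}; accept={1}.

states=3 start=0 accept={1} delta: 0a->1 0b->2 0c->0 1a->2 1b->0 1c->0 2a->0 2b->0 2c->0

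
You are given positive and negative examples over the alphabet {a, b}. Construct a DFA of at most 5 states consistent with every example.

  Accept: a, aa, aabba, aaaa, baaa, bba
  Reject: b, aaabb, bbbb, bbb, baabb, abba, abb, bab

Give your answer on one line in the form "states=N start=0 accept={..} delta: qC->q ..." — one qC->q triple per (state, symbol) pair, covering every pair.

states=4 start=0 accept={1,2} delta: 0a->1 0b->0 1a->2 1b->3 2a->1 2b->0 3a->0 3b->3

Fold the examples into a partial DFA from state 0: repeatedly fix the first undefined (state, symbol) met by the shortest-then-alphabetical prefix, trying targets in increasing order and rejecting any under which an Accept and a Reject string meet in one state with the same remainder; add a state when all current targets are rejected. Accepting states are where Accept strings end.
a: 0a undefined. 0a->0: no, aabba/abba meet in 0 with "bba" left. Open state 1: 0a->1.
b: 0b undefined. 0b->0: ok.
aa: 1a undefined. 1a->0: no, aa/b meet in 0. 1a->1: no, aabba/abba meet in 1 with "bba" left. Open state 2: 1a->2.
ab: 1b undefined. 1b->0: no, a/abba meet in 1. 1b->1: no, a/abb meet in 1. 1b->2: no, aa/bab meet in 2. Open state 3: 1b->3.
aaa: 2a undefined. 2a->0: no, baaa/b meet in 0. 2a->1: ok.
aab: 2b undefined. 2b->0: ok.
abb: 3b undefined. 3b->0: no, a/abba meet in 1. 3b->1: no, a/aaabb meet in 1. 3b->2: no, a/abba meet in 1. 3b->3: ok.
abba: 3a undefined. 3a->0: ok.
All examples now run through 4 states with every (state, symbol) defined. Accept strings end in {1,2}, Reject strings end in {0,3}; accept={1,2}.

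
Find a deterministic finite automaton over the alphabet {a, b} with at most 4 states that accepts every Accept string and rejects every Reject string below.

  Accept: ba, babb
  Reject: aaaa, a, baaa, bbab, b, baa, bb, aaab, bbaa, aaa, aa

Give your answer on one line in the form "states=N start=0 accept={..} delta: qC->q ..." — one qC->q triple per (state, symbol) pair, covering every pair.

Grow the machine one transition at a time. Run the examples from 0; the earliest place one falls off (shortest prefix, ties alphabetical) gets sent to the lowest-numbered state that keeps every Accept/Reject pair distinguishable — a pair clashes when both reach the same state with identical unread suffix — and to a fresh state only if none does.
a: 0a undefined. 0a->0: ok.
b: 0b undefined. 0b->0: no, ba/aaaa meet in 0. Open state 1: 0b->1.
ba: 1a undefined. 1a->0: no, ba/aaaa meet in 0. 1a->1: no, ba/baaa meet in 1. Open state 2: 1a->2.
bb: 1b undefined. 1b->0: ok.
baa: 2a undefined. 2a->0: ok.
bab: 2b undefined. 2b->0: no, babb/bbab meet in 1. 2b->1: no, babb/aaaa meet in 0. 2b->2: ok.
All examples now run through 3 states with every (state, symbol) defined. Accept strings end in {2}, Reject strings end in {0,1}; accept={2}.

states=3 start=0 accept={2} delta: 0a->0 0b->1 1a->2 1b->0 2a->0 2b->2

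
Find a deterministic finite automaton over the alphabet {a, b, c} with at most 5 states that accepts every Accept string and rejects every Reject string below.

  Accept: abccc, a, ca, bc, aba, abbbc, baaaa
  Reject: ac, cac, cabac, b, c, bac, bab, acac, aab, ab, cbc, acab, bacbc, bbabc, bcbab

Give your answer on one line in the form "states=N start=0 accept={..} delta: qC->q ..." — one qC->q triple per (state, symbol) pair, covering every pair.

Fold the examples into a partial DFA from state 0: repeatedly fix the first undefined (state, symbol) met by the shortest-then-alphabetical prefix, trying targets in increasing order and rejecting any under which an Accept and a Reject string meet in one state with the same remainder; add a state when all current targets are rejected. Accepting states are where Accept strings end.
a: 0a undefined. 0a->0: ok.
b: 0b undefined. 0b->0: no, a/b meet in 0. Open state 1: 0b->1.
c: 0c undefined. 0c->0: no, a/ac meet in 0. 0c->1: ok.
ba: 1a undefined. 1a->0: ok.
bb: 1b undefined. 1b->0: no, bc/bbabc meet in 1 with "c" left. 1b->1: no, bc/cbc meet in 1 with "c" left. Open state 2: 1b->2.
bc: 1c undefined. 1c->0: ok.
bba: 2a undefined. 2a->0: no, abccc/bbabc meet in 0. 2a->1: ok.
cbc: 2c undefined. 2c->0: no, abccc/cbc meet in 0. 2c->1: ok.
abbb: 2b undefined. 2b->0: no, abbbc/ac meet in 1. 2b->1: ok.
All examples now run through 3 states with every (state, symbol) defined. Accept strings end in {0}, Reject strings end in {1}; accept={0}.

states=3 start=0 accept={0} delta: 0a->0 0b->1 0c->1 1a->0 1b->2 1c->0 2a->1 2b->1 2c->1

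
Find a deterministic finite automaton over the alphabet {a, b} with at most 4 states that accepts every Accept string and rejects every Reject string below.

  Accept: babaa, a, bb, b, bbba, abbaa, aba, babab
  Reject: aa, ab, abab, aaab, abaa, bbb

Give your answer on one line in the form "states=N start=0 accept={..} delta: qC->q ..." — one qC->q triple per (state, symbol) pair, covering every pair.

Grow the machine one transition at a time. Run the examples from 0; the earliest place one falls off (shortest prefix, ties alphabetical) gets sent to the lowest-numbered state that keeps every Accept/Reject pair distinguishable — a pair clashes when both reach the same state with identical unread suffix — and to a fresh state only if none does.
a: 0a undefined. 0a->0: no, a/aa meet in 0. Open state 1: 0a->1.
b: 0b undefined. 0b->0: no, babaa/abaa meet in 1 with "baa" left. 0b->1: no, bb/ab meet in 1 with "b" left. Open state 2: 0b->2.
aa: 1a undefined. 1a->0: ok.
ab: 1b undefined. 1b->0: ok.
ba: 2a undefined. 2a->0: ok.
bb: 2b undefined. 2b->0: no, bb/aa meet in 0. 2b->1: ok.
All examples now run through 3 states with every (state, symbol) defined. Accept strings end in {1,2}, Reject strings end in {0}; accept={1,2}.

states=3 start=0 accept={1,2} delta: 0a->1 0b->2 1a->0 1b->0 2a->0 2b->1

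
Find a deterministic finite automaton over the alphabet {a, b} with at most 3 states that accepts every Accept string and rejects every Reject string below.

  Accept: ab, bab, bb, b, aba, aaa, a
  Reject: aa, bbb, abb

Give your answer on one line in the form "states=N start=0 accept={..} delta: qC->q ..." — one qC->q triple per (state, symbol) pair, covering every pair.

Fold the examples into a partial DFA from state 0: repeatedly fix the first undefined (state, symbol) met by the shortest-then-alphabetical prefix, trying targets in increasing order and rejecting any under which an Accept and a Reject string meet in one state with the same remainder; add a state when all current targets are rejected. Accepting states are where Accept strings end.
a: 0a undefined. 0a->0: no, bb/abb meet in 0 with "bb" left. Open state 1: 0a->1.
b: 0b undefined. 0b->0: no, bb/bbb meet in 0. 0b->1: ok.
aa: 1a undefined. 1a->0: ok.
ab: 1b undefined. 1b->0: no, ab/aa meet in 0. 1b->1: no, ab/bbb meet in 1. Open state 2: 1b->2.
aba: 2a undefined. 2a->0: no, aba/aa meet in 0. 2a->1: ok.
abb: 2b undefined. 2b->0: ok.
All examples now run through 3 states with every (state, symbol) defined. Accept strings end in {1,2}, Reject strings end in {0}; accept={1,2}.

states=3 start=0 accept={1,2} delta: 0a->1 0b->1 1a->0 1b->2 2a->1 2b->0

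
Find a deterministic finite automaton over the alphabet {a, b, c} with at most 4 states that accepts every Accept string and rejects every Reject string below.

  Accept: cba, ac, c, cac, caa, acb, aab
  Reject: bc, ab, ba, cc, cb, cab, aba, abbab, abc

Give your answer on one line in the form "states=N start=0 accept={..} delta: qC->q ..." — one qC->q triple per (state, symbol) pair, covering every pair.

Fold the examples into a partial DFA from state 0: repeatedly fix the first undefined (state, symbol) met by the shortest-then-alphabetical prefix, trying targets in increasing order and rejecting any under which an Accept and a Reject string meet in one state with the same remainder; add a state when all current targets are rejected. Accepting states are where Accept strings end.
a: 0a undefined. 0a->0: no, acb/cb meet in 0 with "cb" left. Open state 1: 0a->1.
b: 0b undefined. 0b->0: no, c/bc meet in 0 with "c" left. 0b->1: no, ac/bc meet in 1 with "c" left. Open state 2: 0b->2.
c: 0c undefined. 0c->0: no, cba/ba meet in 2 with "a" left. 0c->1: no, cba/aba meet in 1 with "ba" left. 0c->2: ok.
aa: 1a undefined. 1a->0: ok.
ab: 1b undefined. 1b->0: no, c/abc meet in 2. 1b->1: no, ac/abc meet in 1 with "c" left. 1b->2: no, c/ab meet in 2. Open state 3: 1b->3.
ac: 1c undefined. 1c->0: ok.
ba: 2a undefined. 2a->0: no, ac/ba meet in 0. 2a->1: ok.
bc: 2c undefined. 2c->0: no, ac/bc meet in 0. 2c->1: ok.
cb: 2b undefined. 2b->0: no, cba/bc meet in 1. 2b->1: ok.
aba: 3a undefined. 3a->0: no, cba/aba meet in 0. 3a->1: ok.
abb: 3b undefined. 3b->0: ok.
abc: 3c undefined. 3c->0: no, cba/abc meet in 0. 3c->1: ok.
All examples now run through 4 states with every (state, symbol) defined. Accept strings end in {0,2}, Reject strings end in {1,3}; accept={0,2}.

states=4 start=0 accept={0,2} delta: 0a->1 0b->2 0c->2 1a->0 1b->3 1c->0 2a->1 2b->1 2c->1 3a->1 3b->0 3c->1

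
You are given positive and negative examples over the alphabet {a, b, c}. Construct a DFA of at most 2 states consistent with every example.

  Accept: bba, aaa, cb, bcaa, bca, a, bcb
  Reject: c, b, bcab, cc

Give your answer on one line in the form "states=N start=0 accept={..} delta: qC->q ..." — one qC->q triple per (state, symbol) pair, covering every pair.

Fold the examples into a partial DFA from state 0: repeatedly fix the first undefined (state, symbol) met by the shortest-then-alphabetical prefix, trying targets in increasing order and rejecting any under which an Accept and a Reject string meet in one state with the same remainder; add a state when all current targets are rejected. Accepting states are where Accept strings end.
a: 0a undefined. 0a->0: ok.
b: 0b undefined. 0b->0: no, bba/b meet in 0. Open state 1: 0b->1.
c: 0c undefined. 0c->0: no, aaa/c meet in 0. 0c->1: ok.
bb: 1b undefined. 1b->0: ok.
bc: 1c undefined. 1c->0: no, bba/cc meet in 0. 1c->1: ok.
bca: 1a undefined. 1a->0: ok.
All examples now run through 2 states with every (state, symbol) defined. Accept strings end in {0}, Reject strings end in {1}; accept={0}.

states=2 start=0 accept={0} delta: 0a->0 0b->1 0c->1 1a->0 1b->0 1c->1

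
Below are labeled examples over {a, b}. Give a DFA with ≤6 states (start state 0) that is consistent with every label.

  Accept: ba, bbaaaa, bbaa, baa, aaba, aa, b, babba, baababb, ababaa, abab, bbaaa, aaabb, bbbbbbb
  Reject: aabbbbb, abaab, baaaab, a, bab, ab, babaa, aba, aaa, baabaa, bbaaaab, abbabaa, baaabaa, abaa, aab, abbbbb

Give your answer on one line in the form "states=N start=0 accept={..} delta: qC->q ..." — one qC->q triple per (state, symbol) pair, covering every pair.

states=6 start=0 accept={2,3,5} delta: 0a->1 0b->2 1a->3 1b->4 2a->5 2b->2 3a->0 3b->1 4a->0 4b->1 5a->5 5b->4

Fold the examples into a partial DFA from state 0: repeatedly fix the first undefined (state, symbol) met by the shortest-then-alphabetical prefix, trying targets in increasing order and rejecting any under which an Accept and a Reject string meet in one state with the same remainder; add a state when all current targets are rejected. Accepting states are where Accept strings end.
a: 0a undefined. 0a->0: no, ba/aba meet in 0 with "ba" left. Open state 1: 0a->1.
b: 0b undefined. 0b->0: no, ba/a meet in 1. 0b->1: no, bbaa/abaa meet in 1 with "baa" left. Open state 2: 0b->2.
aa: 1a undefined. 1a->0: no, b/aab meet in 2. 1a->1: no, aaba/aba meet in 1 with "ba" left. 1a->2: no, ba/aaa meet in 2 with "a" left. Open state 3: 1a->3.
ab: 1b undefined. 1b->0: no, aa/abaa meet in 3. 1b->1: no, aa/aba meet in 3. 1b->2: no, ba/aba meet in 2 with "a" left. 1b->3: no, aa/ab meet in 3. Open state 4: 1b->4.
ba: 2a undefined. 2a->0: no, baa/a meet in 1. 2a->1: no, ba/a meet in 1. 2a->2: no, bbaa/babaa meet in 2 with "baa" left. 2a->3: no, baa/aaa meet in 3 with "a" left. 2a->4: no, ba/ab meet in 4. Open state 5: 2a->5.
bb: 2b undefined. 2b->0: no, bbaaa/aaa meet in 3 with "a" left. 2b->1: no, bbaa/aaa meet in 3 with "a" left. 2b->2: ok.
aaa: 3a undefined. 3a->0: ok.
aab: 3b undefined. 3b->0: no, aaba/a meet in 1. 3b->1: ok.
aba: 4a undefined. 4a->0: ok.
abb: 4b undefined. 4b->0: no, b/aabbbbb meet in 2. 4b->1: ok.
baa: 5a undefined. 5a->0: no, bbaa/aba meet in 0. 5a->1: no, bbaaaa/aba meet in 0. 5a->2: no, bbaaaa/baaaab meet in 2. 5a->3: no, bbaaaa/aabbbbb meet in 1. 5a->4: no, bbaaaa/aabbbbb meet in 1. 5a->5: ok.
bab: 5b undefined. 5b->0: no, aaba/babaa meet in 3. 5b->1: no, babba/babaa meet in 0. 5b->2: no, ba/babaa meet in 5. 5b->3: no, aaba/baaaab meet in 3. 5b->4: ok.
All examples now run through 6 states with every (state, symbol) defined. Accept strings end in {2,3,5}, Reject strings end in {0,1,4}; accept={2,3,5}.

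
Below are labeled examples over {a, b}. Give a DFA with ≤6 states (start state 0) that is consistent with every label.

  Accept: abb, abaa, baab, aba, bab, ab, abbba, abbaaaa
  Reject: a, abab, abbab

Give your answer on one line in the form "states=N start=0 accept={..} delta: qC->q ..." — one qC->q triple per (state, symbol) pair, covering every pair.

Fold the examples into a partial DFA from state 0: repeatedly fix the first undefined (state, symbol) met by the shortest-then-alphabetical prefix, trying targets in increasing order and rejecting any under which an Accept and a Reject string meet in one state with the same remainder; add a state when all current targets are rejected. Accepting states are where Accept strings end.
a: 0a undefined. 0a->0: no, bab/abab meet in 0 with "bab" left. Open state 1: 0a->1.
b: 0b undefined. 0b->0: ok.
ab: 1b undefined. 1b->0: no, abb/abab meet in 0. 1b->1: no, abb/a meet in 1. Open state 2: 1b->2.
aba: 2a undefined. 2a->0: no, abaa/a meet in 1. 2a->1: no, aba/a meet in 1. 2a->2: no, abb/abab meet in 2 with "b" left. Open state 3: 2a->3.
abb: 2b undefined. 2b->0: no, bab/abbab meet in 2. 2b->1: no, abb/a meet in 1. 2b->2: ok.
baa: 1a undefined. 1a->0: ok.
abaa: 3a undefined. 3a->0: ok.
abab: 3b undefined. 3b->0: no, abaa/abab meet in 0. 3b->1: ok.
All examples now run through 4 states with every (state, symbol) defined. Accept strings end in {0,2,3}, Reject strings end in {1}; accept={0,2,3}.

states=4 start=0 accept={0,2,3} delta: 0a->1 0b->0 1a->0 1b->2 2a->3 2b->2 3a->0 3b->1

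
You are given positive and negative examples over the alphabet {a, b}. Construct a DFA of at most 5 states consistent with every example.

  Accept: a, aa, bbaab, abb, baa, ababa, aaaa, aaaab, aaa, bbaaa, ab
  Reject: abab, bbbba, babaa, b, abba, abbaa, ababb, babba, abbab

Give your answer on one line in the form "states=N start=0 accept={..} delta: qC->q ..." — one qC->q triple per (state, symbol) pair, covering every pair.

State merging on the prefix tree: take the shortest (then alphabetical) example prefix whose next move is undefined and point that move at state 0, else 1, else 2, ...; a target is out if some Accept/Reject pair would then sit in one state with the same input left (inseparable). If every existing state is out, open a new one.
a: 0a undefined. 0a->0: no, aaaab/b meet in 0 with "b" left. Open state 1: 0a->1.
b: 0b undefined. 0b->0: no, a/bbbba meet in 1. 0b->1: no, a/b meet in 1. Open state 2: 0b->2.
aa: 1a undefined. 1a->0: no, aaaab/b meet in 2. 1a->1: ok.
ab: 1b undefined. 1b->0: no, abb/b meet in 2. 1b->1: no, a/abab meet in 1. 1b->2: no, aaaab/b meet in 2. Open state 3: 1b->3.
ba: 2a undefined. 2a->0: no, a/babaa meet in 1. 2a->1: ok.
bb: 2b undefined. 2b->0: no, a/bbbba meet in 1. 2b->1: ok.
aba: 3a undefined. 3a->0: no, a/babaa meet in 1. 3a->1: no, a/babaa meet in 1. 3a->2: no, a/abab meet in 1. 3a->3: no, bbaab/babaa meet in 3. Open state 4: 3a->4.
abb: 3b undefined. 3b->0: no, a/bbbba meet in 1. 3b->1: no, a/bbbba meet in 1. 3b->2: no, a/bbbba meet in 1. 3b->3: ok.
abab: 4b undefined. 4b->0: ok.
abbaa: 4a undefined. 4a->0: ok.
All examples now run through 5 states with every (state, symbol) defined. Accept strings end in {1,3}, Reject strings end in {0,2,4}; accept={1,3}.

states=5 start=0 accept={1,3} delta: 0a->1 0b->2 1a->1 1b->3 2a->1 2b->1 3a->4 3b->3 4a->0 4b->0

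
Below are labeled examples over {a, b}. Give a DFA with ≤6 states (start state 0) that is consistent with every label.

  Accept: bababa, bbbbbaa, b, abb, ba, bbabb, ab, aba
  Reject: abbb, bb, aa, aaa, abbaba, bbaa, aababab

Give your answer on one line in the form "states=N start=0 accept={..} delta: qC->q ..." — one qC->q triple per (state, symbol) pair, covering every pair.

Fold the examples into a partial DFA from state 0: repeatedly fix the first undefined (state, symbol) met by the shortest-then-alphabetical prefix, trying targets in increasing order and rejecting any under which an Accept and a Reject string meet in one state with the same remainder; add a state when all current targets are rejected. Accepting states are where Accept strings end.
a: 0a undefined. 0a->0: no, abb/bb meet in 0 with "bb" left. Open state 1: 0a->1.
b: 0b undefined. 0b->0: no, bbbbbaa/aa meet in 1 with "a" left. 0b->1: no, ba/aa meet in 1 with "a" left. Open state 2: 0b->2.
aa: 1a undefined. 1a->0: ok.
ab: 1b undefined. 1b->0: no, ab/aa meet in 0. 1b->1: no, abb/abbb meet in 1. 1b->2: no, abb/bb meet in 2 with "b" left. Open state 3: 1b->3.
ba: 2a undefined. 2a->0: no, bababa/aa meet in 0. 2a->1: no, ba/aaa meet in 1. 2a->2: ok.
bb: 2b undefined. 2b->0: no, ab/aababab meet in 3. 2b->1: no, bababa/aababab meet in 2. 2b->2: no, bababa/bb meet in 2. 2b->3: no, ab/bb meet in 3. Open state 4: 2b->4.
aba: 3a undefined. 3a->0: no, aba/aa meet in 0. 3a->1: no, aba/aaa meet in 1. 3a->2: ok.
abb: 3b undefined. 3b->0: no, b/abbb meet in 2. 3b->1: no, b/abbaba meet in 2. 3b->2: ok.
bba: 4a undefined. 4a->0: no, bababa/aababab meet in 2. 4a->1: no, ab/aababab meet in 3. 4a->2: no, bababa/abbaba meet in 2. 4a->3: no, bababa/bbaa meet in 2. 4a->4: ok.
bbb: 4b undefined. 4b->0: no, bababa/aaa meet in 1. 4b->1: no, bababa/aa meet in 0. 4b->2: no, bababa/aababab meet in 2. 4b->3: no, bbbbbaa/abbb meet in 4. 4b->4: no, bababa/abbb meet in 4. Open state 5: 4b->5.
bbbb: 5b undefined. 5b->0: no, bbabb/aa meet in 0. 5b->1: no, bbabb/aaa meet in 1. 5b->2: no, bbbbbaa/abbb meet in 4. 5b->3: ok.
bababa: 5a undefined. 5a->0: no, bababa/aa meet in 0. 5a->1: no, bababa/aaa meet in 1. 5a->2: ok.
All examples now run through 6 states with every (state, symbol) defined. Accept strings end in {2,3}, Reject strings end in {0,1,4,5}; accept={2,3}.

states=6 start=0 accept={2,3} delta: 0a->1 0b->2 1a->0 1b->3 2a->2 2b->4 3a->2 3b->2 4a->4 4b->5 5a->2 5b->3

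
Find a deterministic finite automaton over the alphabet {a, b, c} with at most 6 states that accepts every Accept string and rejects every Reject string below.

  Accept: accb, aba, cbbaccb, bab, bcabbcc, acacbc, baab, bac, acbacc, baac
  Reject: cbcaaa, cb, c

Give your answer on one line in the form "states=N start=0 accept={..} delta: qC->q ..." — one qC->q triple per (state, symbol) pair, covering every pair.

states=4 start=0 accept={2} delta: 0a->0 0b->1 0c->1 1a->2 1b->0 1c->2 2a->3 2b->2 2c->2 3a->0 3b->2 3c->2

State merging on the prefix tree: take the shortest (then alphabetical) example prefix whose next move is undefined and point that move at state 0, else 1, else 2, ...; a target is out if some Accept/Reject pair would then sit in one state with the same input left (inseparable). If every existing state is out, open a new one.
a: 0a undefined. 0a->0: ok.
b: 0b undefined. 0b->0: no, bac/c meet in 0 with "c" left. Open state 1: 0b->1.
c: 0c undefined. 0c->0: no, accb/cb meet in 1. 0c->1: ok.
ba: 1a undefined. 1a->0: no, bab/c meet in 1. 1a->1: no, aba/c meet in 1. Open state 2: 1a->2.
bc: 1c undefined. 1c->0: no, accb/c meet in 1. 1c->1: no, accb/cb meet in 1 with "b" left. 1c->2: ok.
cb: 1b undefined. 1b->0: ok.
baa: 2a undefined. 2a->0: no, baab/c meet in 1. 2a->1: no, aba/cbcaaa meet in 2. 2a->2: no, aba/cbcaaa meet in 2. Open state 3: 2a->3.
bab: 2b undefined. 2b->0: no, accb/cb meet in 0. 2b->1: no, accb/c meet in 1. 2b->2: ok.
bac: 2c undefined. 2c->0: no, cbbaccb/cb meet in 0. 2c->1: no, acacbc/c meet in 1. 2c->2: ok.
baab: 3b undefined. 3b->0: no, baab/cb meet in 0. 3b->1: no, baab/c meet in 1. 3b->2: ok.
baac: 3c undefined. 3c->0: no, baac/cb meet in 0. 3c->1: no, baac/c meet in 1. 3c->2: ok.
cbcaaa: 3a undefined. 3a->0: ok.
All examples now run through 4 states with every (state, symbol) defined. Accept strings end in {2}, Reject strings end in {0,1}; accept={2}.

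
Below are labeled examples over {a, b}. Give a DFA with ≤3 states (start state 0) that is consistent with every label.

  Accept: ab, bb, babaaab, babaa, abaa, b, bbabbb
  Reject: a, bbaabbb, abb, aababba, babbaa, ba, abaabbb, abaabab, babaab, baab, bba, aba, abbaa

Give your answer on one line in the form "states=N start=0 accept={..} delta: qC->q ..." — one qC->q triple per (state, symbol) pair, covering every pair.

Fold the examples into a partial DFA from state 0: repeatedly fix the first undefined (state, symbol) met by the shortest-then-alphabetical prefix, trying targets in increasing order and rejecting any under which an Accept and a Reject string meet in one state with the same remainder; add a state when all current targets are rejected. Accepting states are where Accept strings end.
a: 0a undefined. 0a->0: no, bb/abb meet in 0 with "bb" left. Open state 1: 0a->1.
b: 0b undefined. 0b->0: ok.
aa: 1a undefined. 1a->0: no, bb/bbaabbb meet in 0. 1a->1: no, ab/baab meet in 1 with "b" left. Open state 2: 1a->2.
ab: 1b undefined. 1b->0: no, ab/abb meet in 0. 1b->1: no, ab/a meet in 1. 1b->2: ok.
aab: 2b undefined. 2b->0: no, ab/babbaa meet in 2. 2b->1: ok.
aba: 2a undefined. 2a->0: no, ab/abaabbb meet in 2. 2a->1: ok.
All examples now run through 3 states with every (state, symbol) defined. Accept strings end in {0,2}, Reject strings end in {1}; accept={0,2}.

states=3 start=0 accept={0,2} delta: 0a->1 0b->0 1a->2 1b->2 2a->1 2b->1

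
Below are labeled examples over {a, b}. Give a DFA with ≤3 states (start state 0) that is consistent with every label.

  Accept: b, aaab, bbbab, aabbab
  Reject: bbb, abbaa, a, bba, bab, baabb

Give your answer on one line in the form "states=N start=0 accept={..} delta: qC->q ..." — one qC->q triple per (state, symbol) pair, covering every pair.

State merging on the prefix tree: take the shortest (then alphabetical) example prefix whose next move is undefined and point that move at state 0, else 1, else 2, ...; a target is out if some Accept/Reject pair would then sit in one state with the same input left (inseparable). If every existing state is out, open a new one.
a: 0a undefined. 0a->0: ok.
b: 0b undefined. 0b->0: no, b/bbb meet in 0. Open state 1: 0b->1.
ba: 1a undefined. 1a->0: no, b/bab meet in 1. 1a->1: ok.
bb: 1b undefined. 1b->0: no, b/bbb meet in 1. 1b->1: no, b/bbb meet in 1. Open state 2: 1b->2.
bba: 2a undefined. 2a->0: ok.
bbb: 2b undefined. 2b->0: ok.
All examples now run through 3 states with every (state, symbol) defined. Accept strings end in {1}, Reject strings end in {0,2}; accept={1}.

states=3 start=0 accept={1} delta: 0a->0 0b->1 1a->1 1b->2 2a->0 2b->0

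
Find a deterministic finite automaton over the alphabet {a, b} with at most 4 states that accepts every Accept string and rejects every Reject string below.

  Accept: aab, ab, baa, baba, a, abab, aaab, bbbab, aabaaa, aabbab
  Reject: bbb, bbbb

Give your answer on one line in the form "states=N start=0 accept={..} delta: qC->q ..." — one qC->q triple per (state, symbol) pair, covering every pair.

Fold the examples into a partial DFA from state 0: repeatedly fix the first undefined (state, symbol) met by the shortest-then-alphabetical prefix, trying targets in increasing order and rejecting any under which an Accept and a Reject string meet in one state with the same remainder; add a state when all current targets are rejected. Accepting states are where Accept strings end.
a: 0a undefined. 0a->0: ok.
b: 0b undefined. 0b->0: no, aab/bbb meet in 0. Open state 1: 0b->1.
ba: 1a undefined. 1a->0: ok.
bb: 1b undefined. 1b->0: no, aab/bbb meet in 1. 1b->1: no, aab/bbb meet in 1. Open state 2: 1b->2.
bbb: 2b undefined. 2b->0: no, aab/bbbb meet in 1. 2b->1: no, aab/bbb meet in 1. 2b->2: ok.
bbba: 2a undefined. 2a->0: ok.
All examples now run through 3 states with every (state, symbol) defined. Accept strings end in {0,1}, Reject strings end in {2}; accept={0,1}.

states=3 start=0 accept={0,1} delta: 0a->0 0b->1 1a->0 1b->2 2a->0 2b->2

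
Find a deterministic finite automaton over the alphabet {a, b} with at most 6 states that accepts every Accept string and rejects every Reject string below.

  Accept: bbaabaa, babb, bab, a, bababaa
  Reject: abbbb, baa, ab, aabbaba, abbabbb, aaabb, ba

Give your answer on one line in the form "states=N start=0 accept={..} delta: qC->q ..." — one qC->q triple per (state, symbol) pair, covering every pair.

states=5 start=0 accept={0,3} delta: 0a->0 0b->1 1a->2 1b->1 2a->2 2b->3 3a->4 3b->0 4a->0 4b->0

Grow the machine one transition at a time. Run the examples from 0; the earliest place one falls off (shortest prefix, ties alphabetical) gets sent to the lowest-numbered state that keeps every Accept/Reject pair distinguishable — a pair clashes when both reach the same state with identical unread suffix — and to a fresh state only if none does.
a: 0a undefined. 0a->0: ok.
b: 0b undefined. 0b->0: no, bbaabaa/abbbb meet in 0. Open state 1: 0b->1.
ba: 1a undefined. 1a->0: no, babb/aaabb meet in 1 with "b" left. 1a->1: no, bab/aaabb meet in 1 with "b" left. Open state 2: 1a->2.
bb: 1b undefined. 1b->0: no, bbaabaa/baa meet in 2 with "a" left. 1b->1: ok.
baa: 2a undefined. 2a->0: no, bbaabaa/baa meet in 0. 2a->1: no, bbaabaa/abbbb meet in 1. 2a->2: ok.
bab: 2b undefined. 2b->0: no, bbaabaa/aabbaba meet in 0. 2b->1: no, bbaabaa/baa meet in 2. 2b->2: no, bbaabaa/baa meet in 2. Open state 3: 2b->3.
baba: 3a undefined. 3a->0: no, bbaabaa/aabbaba meet in 0. 3a->1: no, bbaabaa/baa meet in 2. 3a->2: no, bbaabaa/baa meet in 2. 3a->3: no, bbaabaa/aabbaba meet in 3. Open state 4: 3a->4.
babb: 3b undefined. 3b->0: ok.
babab: 4b undefined. 4b->0: ok.
bbaabaa: 4a undefined. 4a->0: ok.
All examples now run through 5 states with every (state, symbol) defined. Accept strings end in {0,3}, Reject strings end in {1,2,4}; accept={0,3}.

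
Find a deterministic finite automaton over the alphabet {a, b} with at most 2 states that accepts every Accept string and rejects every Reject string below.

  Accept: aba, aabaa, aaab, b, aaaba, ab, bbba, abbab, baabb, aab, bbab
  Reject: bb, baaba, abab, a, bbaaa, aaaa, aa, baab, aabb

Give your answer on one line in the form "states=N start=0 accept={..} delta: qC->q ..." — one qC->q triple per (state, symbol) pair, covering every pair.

states=2 start=0 accept={1} delta: 0a->0 0b->1 1a->1 1b->0

State merging on the prefix tree: take the shortest (then alphabetical) example prefix whose next move is undefined and point that move at state 0, else 1, else 2, ...; a target is out if some Accept/Reject pair would then sit in one state with the same input left (inseparable). If every existing state is out, open a new one.
a: 0a undefined. 0a->0: ok.
b: 0b undefined. 0b->0: no, aba/bb meet in 0. Open state 1: 0b->1.
ba: 1a undefined. 1a->0: no, aba/baaba meet in 0. 1a->1: ok.
bb: 1b undefined. 1b->0: ok.
All examples now run through 2 states with every (state, symbol) defined. Accept strings end in {1}, Reject strings end in {0}; accept={1}.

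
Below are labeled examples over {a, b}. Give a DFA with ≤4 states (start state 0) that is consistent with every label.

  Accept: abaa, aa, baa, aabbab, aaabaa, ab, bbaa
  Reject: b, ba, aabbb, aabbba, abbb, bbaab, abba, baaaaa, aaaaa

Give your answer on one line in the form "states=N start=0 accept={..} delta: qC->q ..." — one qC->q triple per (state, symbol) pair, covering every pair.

State merging on the prefix tree: take the shortest (then alphabetical) example prefix whose next move is undefined and point that move at state 0, else 1, else 2, ...; a target is out if some Accept/Reject pair would then sit in one state with the same input left (inseparable). If every existing state is out, open a new one.
a: 0a undefined. 0a->0: no, aa/aaaaa meet in 0. Open state 1: 0a->1.
b: 0b undefined. 0b->0: ok.
aa: 1a undefined. 1a->0: no, aa/b meet in 0. 1a->1: no, aa/ba meet in 1. Open state 2: 1a->2.
ab: 1b undefined. 1b->0: no, ab/b meet in 0. 1b->1: no, aa/abba meet in 2. 1b->2: ok.
aaa: 2a undefined. 2a->0: no, abaa/ba meet in 1. 2a->1: ok.
aab: 2b undefined. 2b->0: ok.
All examples now run through 3 states with every (state, symbol) defined. Accept strings end in {2}, Reject strings end in {0,1}; accept={2}.

states=3 start=0 accept={2} delta: 0a->1 0b->0 1a->2 1b->2 2a->1 2b->0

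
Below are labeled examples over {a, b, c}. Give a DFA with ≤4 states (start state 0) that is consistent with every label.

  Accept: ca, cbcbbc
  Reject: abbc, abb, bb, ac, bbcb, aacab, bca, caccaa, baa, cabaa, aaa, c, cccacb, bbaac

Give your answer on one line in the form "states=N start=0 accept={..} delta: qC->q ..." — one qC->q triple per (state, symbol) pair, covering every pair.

Fold the examples into a partial DFA from state 0: repeatedly fix the first undefined (state, symbol) met by the shortest-then-alphabetical prefix, trying targets in increasing order and rejecting any under which an Accept and a Reject string meet in one state with the same remainder; add a state when all current targets are rejected. Accepting states are where Accept strings end.
a: 0a undefined. 0a->0: ok.
b: 0b undefined. 0b->0: no, ca/bca meet in 0 with "ca" left. Open state 1: 0b->1.
c: 0c undefined. 0c->0: no, ca/ac meet in 0. 0c->1: ok.
ba: 1a undefined. 1a->0: no, ca/baa meet in 0. 1a->1: no, ca/ac meet in 1. Open state 2: 1a->2.
bb: 1b undefined. 1b->0: ok.
bc: 1c undefined. 1c->0: no, cbcbbc/abb meet in 0. 1c->1: no, ca/bca meet in 2. 1c->2: ok.
baa: 2a undefined. 2a->0: ok.
cab: 2b undefined. 2b->0: ok.
cac: 2c undefined. 2c->0: ok.
All examples now run through 3 states with every (state, symbol) defined. Accept strings end in {2}, Reject strings end in {0,1}; accept={2}.

states=3 start=0 accept={2} delta: 0a->0 0b->1 0c->1 1a->2 1b->0 1c->2 2a->0 2b->0 2c->0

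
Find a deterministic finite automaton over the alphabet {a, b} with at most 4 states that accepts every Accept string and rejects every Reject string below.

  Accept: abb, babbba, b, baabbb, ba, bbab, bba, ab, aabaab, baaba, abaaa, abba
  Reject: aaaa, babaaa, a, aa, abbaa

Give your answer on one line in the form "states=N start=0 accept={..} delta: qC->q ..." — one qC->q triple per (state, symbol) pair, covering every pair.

states=4 start=0 accept={1,2,3} delta: 0a->0 0b->1 1a->1 1b->2 2a->3 2b->0 3a->0 3b->1

State merging on the prefix tree: take the shortest (then alphabetical) example prefix whose next move is undefined and point that move at state 0, else 1, else 2, ...; a target is out if some Accept/Reject pair would then sit in one state with the same input left (inseparable). If every existing state is out, open a new one.
a: 0a undefined. 0a->0: ok.
b: 0b undefined. 0b->0: no, abb/aaaa meet in 0. Open state 1: 0b->1.
ba: 1a undefined. 1a->0: no, ba/aaaa meet in 0. 1a->1: ok.
bb: 1b undefined. 1b->0: no, abb/aaaa meet in 0. 1b->1: no, abb/babaaa meet in 1. Open state 2: 1b->2.
bba: 2a undefined. 2a->0: no, bba/aaaa meet in 0. 2a->1: no, b/babaaa meet in 1. 2a->2: no, abb/babaaa meet in 2. Open state 3: 2a->3.
babb: 2b undefined. 2b->0: ok.
bbab: 3b undefined. 3b->0: no, bbab/aaaa meet in 0. 3b->1: ok.
abbaa: 3a undefined. 3a->0: ok.
All examples now run through 4 states with every (state, symbol) defined. Accept strings end in {1,2,3}, Reject strings end in {0}; accept={1,2,3}.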